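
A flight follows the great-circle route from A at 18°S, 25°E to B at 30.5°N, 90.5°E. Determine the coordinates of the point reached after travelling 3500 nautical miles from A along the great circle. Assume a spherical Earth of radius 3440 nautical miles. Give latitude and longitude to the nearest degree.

≈ 19°N, 71°E

From cos δ = sin φ₁ sin φ₂ + cos φ₁ cos φ₂ cos Δλ, the central angle is δ ≈ 1.387 rad (79.5°). The total great-circle distance is δ·R ≈ 1.387 × 3440 ≈ 4771 nmi, so the target fraction is f = 3500/4771 ≈ 0.734.
Interpolate at f ≈ 0.734 with slerp weights a = sin((1−f)δ)/sin δ ≈ 0.367, b = sin(fδ)/sin δ ≈ 0.865.
p = a·p₁ + b·p₂ ≈ (0.310, 0.893, 0.326); φ = arcsin(p_z) ≈ 19.01°, λ = atan2(p_y, p_x) ≈ 70.86°.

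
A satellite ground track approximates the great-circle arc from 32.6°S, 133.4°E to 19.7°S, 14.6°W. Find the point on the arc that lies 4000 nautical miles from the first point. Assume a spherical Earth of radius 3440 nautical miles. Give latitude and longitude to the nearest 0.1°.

Write both endpoints as unit vectors p₁, p₂ with components (cos φ cos λ, cos φ sin λ, sin φ).
The central angle between the endpoints is δ = arccos(p₁·p₂) ≈ 2.084 rad (119.4°). The total great-circle distance is δ·R ≈ 2.084 × 3440 ≈ 7169 nmi, so the target fraction is f = 4000/7169 ≈ 0.558.
Interpolate at f ≈ 0.558 with slerp weights a = sin((1−f)δ)/sin δ ≈ 0.914, b = sin(fδ)/sin δ ≈ 1.054.
p = a·p₁ + b·p₂ ≈ (0.431, 0.309, -0.848); φ = arcsin(p_z) ≈ -57.96°, λ = atan2(p_y, p_x) ≈ 35.69°.

≈ 58.0°S, 35.7°E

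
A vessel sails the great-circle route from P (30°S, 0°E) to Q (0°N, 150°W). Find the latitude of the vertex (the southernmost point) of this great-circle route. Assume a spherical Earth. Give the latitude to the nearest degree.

The great circle lies in the plane with unit normal n̂ = (p₁ × p₂)/|p₁ × p₂|.
Here n̂_z ≈ -0.655; the vertex latitude is φ_max = arccos|n̂_z| ≈ 49.1°.
Check via Clairaut: cos φ_max = |cos φ₁| · sin C = cos(30.0°)·sin(130.9°) ≈ 0.655, again giving ≈ 49.1°.

≈ 49°S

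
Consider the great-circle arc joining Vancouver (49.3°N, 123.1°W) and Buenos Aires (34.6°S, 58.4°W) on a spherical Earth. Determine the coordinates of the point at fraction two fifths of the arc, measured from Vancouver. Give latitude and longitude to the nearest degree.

≈ 17°N, 92°W

Convert each endpoint to a unit vector on the sphere (x = cos φ cos λ, y = cos φ sin λ, z = sin φ).
The central angle between the endpoints is δ = arccos(p₁·p₂) ≈ 1.773 rad (101.6°).
Interpolate at f = 2/5 with slerp weights a = sin((1−f)δ)/sin δ ≈ 0.893, b = sin(fδ)/sin δ ≈ 0.665.
p = a·p₁ + b·p₂ ≈ (-0.031, -0.954, 0.299); φ = arcsin(p_z) ≈ 17.40°, λ = atan2(p_y, p_x) ≈ -91.87°.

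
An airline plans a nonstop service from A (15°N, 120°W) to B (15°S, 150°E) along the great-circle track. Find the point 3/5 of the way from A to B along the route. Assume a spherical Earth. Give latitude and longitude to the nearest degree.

Write both endpoints as unit vectors p₁, p₂ with components (cos φ cos λ, cos φ sin λ, sin φ).
The central angle between the endpoints is δ = arccos(p₁·p₂) ≈ 1.638 rad (93.8°).
Interpolate at f = 3/5 with slerp weights a = sin((1−f)δ)/sin δ ≈ 0.611, b = sin(fδ)/sin δ ≈ 0.834.
p = a·p₁ + b·p₂ ≈ (-0.992, -0.108, -0.058); φ = arcsin(p_z) ≈ -3.31°, λ = atan2(p_y, p_x) ≈ -173.79°.

≈ (3°S, 174°W)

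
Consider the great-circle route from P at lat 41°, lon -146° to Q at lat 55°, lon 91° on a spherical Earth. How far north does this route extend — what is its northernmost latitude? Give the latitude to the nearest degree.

The great circle lies in the plane with unit normal n̂ = (p₁ × p₂)/|p₁ × p₂|.
Here n̂_z ≈ -0.381; the vertex latitude is φ_max = arccos|n̂_z| ≈ 67.6°.

≈ 68°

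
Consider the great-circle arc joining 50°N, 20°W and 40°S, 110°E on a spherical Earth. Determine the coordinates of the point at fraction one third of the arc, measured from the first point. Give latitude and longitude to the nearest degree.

≈ 29°N, 38°E

The haversine formula gives a central angle δ ≈ 2.513 rad (144.0°) between the endpoints.
Interpolate at f = 1/3 with slerp weights a = sin((1−f)δ)/sin δ ≈ 1.692, b = sin(fδ)/sin δ ≈ 1.264.
p = a·p₁ + b·p₂ ≈ (0.691, 0.538, 0.483); φ = arcsin(p_z) ≈ 28.91°, λ = atan2(p_y, p_x) ≈ 37.92°.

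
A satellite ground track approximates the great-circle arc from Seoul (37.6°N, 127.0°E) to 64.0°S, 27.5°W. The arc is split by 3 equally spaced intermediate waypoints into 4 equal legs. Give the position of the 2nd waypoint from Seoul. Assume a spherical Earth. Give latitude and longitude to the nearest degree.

≈ 33°S, 102°E

The haversine formula gives a central angle δ ≈ 2.610 rad (149.5°) between the endpoints.
Interpolate at f = 2/4 with slerp weights a = sin((1−f)δ)/sin δ ≈ 1.903, b = sin(fδ)/sin δ ≈ 1.903.
p = a·p₁ + b·p₂ ≈ (-0.167, 0.819, -0.549); φ = arcsin(p_z) ≈ -33.31°, λ = atan2(p_y, p_x) ≈ 101.55°.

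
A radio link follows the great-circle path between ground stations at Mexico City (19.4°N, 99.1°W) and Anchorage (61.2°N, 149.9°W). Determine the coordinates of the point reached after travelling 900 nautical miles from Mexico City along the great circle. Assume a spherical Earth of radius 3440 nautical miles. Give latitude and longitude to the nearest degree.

Write both endpoints as unit vectors p₁, p₂ with components (cos φ cos λ, cos φ sin λ, sin φ).
The central angle between the endpoints is δ = arccos(p₁·p₂) ≈ 0.954 rad (54.7°). The total great-circle distance is δ·R ≈ 0.954 × 3440 ≈ 3282 nmi, so the target fraction is f = 900/3282 ≈ 0.274.
Interpolate at f ≈ 0.274 with slerp weights a = sin((1−f)δ)/sin δ ≈ 0.783, b = sin(fδ)/sin δ ≈ 0.317.
p = a·p₁ + b·p₂ ≈ (-0.249, -0.806, 0.538); φ = arcsin(p_z) ≈ 32.53°, λ = atan2(p_y, p_x) ≈ -107.17°.

≈ 33°N, 107°W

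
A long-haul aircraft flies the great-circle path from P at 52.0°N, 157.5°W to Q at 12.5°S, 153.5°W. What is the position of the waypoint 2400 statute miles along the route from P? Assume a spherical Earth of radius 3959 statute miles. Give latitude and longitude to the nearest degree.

≈ 17°N, 155°W

Convert each endpoint to a unit vector on the sphere (x = cos φ cos λ, y = cos φ sin λ, z = sin φ).
The central angle between the endpoints is δ = arccos(p₁·p₂) ≈ 1.127 rad (64.6°). The total great-circle distance is δ·R ≈ 1.127 × 3959 ≈ 4463 mi, so the target fraction is f = 2400/4463 ≈ 0.538.
Interpolate at f ≈ 0.538 with slerp weights a = sin((1−f)δ)/sin δ ≈ 0.551, b = sin(fδ)/sin δ ≈ 0.631.
p = a·p₁ + b·p₂ ≈ (-0.865, -0.405, 0.298); φ = arcsin(p_z) ≈ 17.33°, λ = atan2(p_y, p_x) ≈ -154.92°.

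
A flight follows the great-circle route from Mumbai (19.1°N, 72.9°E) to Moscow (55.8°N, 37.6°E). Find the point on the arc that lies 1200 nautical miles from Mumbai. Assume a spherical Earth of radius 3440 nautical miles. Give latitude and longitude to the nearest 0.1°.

Convert each endpoint to a unit vector on the sphere (x = cos φ cos λ, y = cos φ sin λ, z = sin φ).
The central angle between the endpoints is δ = arccos(p₁·p₂) ≈ 0.790 rad (45.2°). The total great-circle distance is δ·R ≈ 0.790 × 3440 ≈ 2716 nmi, so the target fraction is f = 1200/2716 ≈ 0.442.
Interpolate at f ≈ 0.442 with slerp weights a = sin((1−f)δ)/sin δ ≈ 0.601, b = sin(fδ)/sin δ ≈ 0.481.
p = a·p₁ + b·p₂ ≈ (0.381, 0.708, 0.595); φ = arcsin(p_z) ≈ 36.49°, λ = atan2(p_y, p_x) ≈ 61.69°.

≈ 36.5°N, 61.7°E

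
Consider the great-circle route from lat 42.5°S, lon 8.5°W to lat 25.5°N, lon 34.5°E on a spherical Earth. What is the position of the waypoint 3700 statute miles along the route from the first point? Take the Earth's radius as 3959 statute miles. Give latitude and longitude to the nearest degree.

≈ lat 3°N, lon 22°E

From cos δ = sin φ₁ sin φ₂ + cos φ₁ cos φ₂ cos Δλ, the central angle is δ ≈ 1.374 rad (78.7°). The total great-circle distance is δ·R ≈ 1.374 × 3959 ≈ 5438 mi, so the target fraction is f = 3700/5438 ≈ 0.680.
Interpolate at f ≈ 0.680 with slerp weights a = sin((1−f)δ)/sin δ ≈ 0.434, b = sin(fδ)/sin δ ≈ 0.820.
p = a·p₁ + b·p₂ ≈ (0.926, 0.372, 0.060); φ = arcsin(p_z) ≈ 3.45°, λ = atan2(p_y, p_x) ≈ 21.89°.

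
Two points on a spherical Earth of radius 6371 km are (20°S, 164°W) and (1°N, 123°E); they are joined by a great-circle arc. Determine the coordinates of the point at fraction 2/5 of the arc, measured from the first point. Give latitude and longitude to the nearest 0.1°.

≈ (13.9°S, 165.5°E)

Convert each endpoint to a unit vector on the sphere (x = cos φ cos λ, y = cos φ sin λ, z = sin φ).
The central angle between the endpoints is δ = arccos(p₁·p₂) ≈ 1.299 rad (74.4°).
Interpolate at f = 2/5 with slerp weights a = sin((1−f)δ)/sin δ ≈ 0.730, b = sin(fδ)/sin δ ≈ 0.515.
p = a·p₁ + b·p₂ ≈ (-0.940, 0.243, -0.241); φ = arcsin(p_z) ≈ -13.92°, λ = atan2(p_y, p_x) ≈ 165.49°.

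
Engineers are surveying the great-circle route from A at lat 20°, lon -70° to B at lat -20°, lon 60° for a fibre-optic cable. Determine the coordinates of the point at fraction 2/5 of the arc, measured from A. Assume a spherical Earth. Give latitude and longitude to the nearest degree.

The haversine formula gives a central angle δ ≈ 2.325 rad (133.2°) between the endpoints.
Interpolate at f = 2/5 with slerp weights a = sin((1−f)δ)/sin δ ≈ 1.351, b = sin(fδ)/sin δ ≈ 1.100.
p = a·p₁ + b·p₂ ≈ (0.951, -0.298, 0.086); φ = arcsin(p_z) ≈ 4.93°, λ = atan2(p_y, p_x) ≈ -17.39°.

≈ lat 5°, lon -17°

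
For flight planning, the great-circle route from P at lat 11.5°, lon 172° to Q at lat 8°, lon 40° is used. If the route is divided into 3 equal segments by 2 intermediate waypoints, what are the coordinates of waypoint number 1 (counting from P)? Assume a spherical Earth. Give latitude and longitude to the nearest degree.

Convert each endpoint to a unit vector on the sphere (x = cos φ cos λ, y = cos φ sin λ, z = sin φ).
The central angle between the endpoints is δ = arccos(p₁·p₂) ≈ 2.242 rad (128.4°).
Interpolate at f = 1/3 with slerp weights a = sin((1−f)δ)/sin δ ≈ 1.273, b = sin(fδ)/sin δ ≈ 0.868.
p = a·p₁ + b·p₂ ≈ (-0.577, 0.726, 0.374); φ = arcsin(p_z) ≈ 21.99°, λ = atan2(p_y, p_x) ≈ 128.49°.

≈ lat 22°, lon 128°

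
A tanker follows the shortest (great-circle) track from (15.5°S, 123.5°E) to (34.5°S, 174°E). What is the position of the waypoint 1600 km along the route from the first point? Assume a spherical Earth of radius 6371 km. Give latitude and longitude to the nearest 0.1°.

Convert each endpoint to a unit vector on the sphere (x = cos φ cos λ, y = cos φ sin λ, z = sin φ).
The central angle between the endpoints is δ = arccos(p₁·p₂) ≈ 0.855 rad (49.0°). The total great-circle distance is δ·R ≈ 0.855 × 6371 ≈ 5445 km, so the target fraction is f = 1600/5445 ≈ 0.294.
Interpolate at f ≈ 0.294 with slerp weights a = sin((1−f)δ)/sin δ ≈ 0.752, b = sin(fδ)/sin δ ≈ 0.329.
p = a·p₁ + b·p₂ ≈ (-0.670, 0.633, -0.388); φ = arcsin(p_z) ≈ -22.81°, λ = atan2(p_y, p_x) ≈ 136.64°.

≈ (22.8°S, 136.6°E)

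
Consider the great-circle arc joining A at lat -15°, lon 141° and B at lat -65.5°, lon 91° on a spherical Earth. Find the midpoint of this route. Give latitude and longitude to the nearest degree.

Write both endpoints as unit vectors p₁, p₂ with components (cos φ cos λ, cos φ sin λ, sin φ).
The central angle between the endpoints is δ = arccos(p₁·p₂) ≈ 1.055 rad (60.5°).
Interpolate at f = 1/2 with slerp weights a = sin((1−f)δ)/sin δ ≈ 0.579, b = sin(fδ)/sin δ ≈ 0.579.
p = a·p₁ + b·p₂ ≈ (-0.439, 0.592, -0.676); φ = arcsin(p_z) ≈ -42.56°, λ = atan2(p_y, p_x) ≈ 126.55°.

≈ lat -43°, lon 127°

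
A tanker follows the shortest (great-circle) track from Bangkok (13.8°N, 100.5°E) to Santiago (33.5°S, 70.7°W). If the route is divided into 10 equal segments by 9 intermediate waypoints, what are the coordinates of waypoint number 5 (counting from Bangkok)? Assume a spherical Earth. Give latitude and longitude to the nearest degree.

Write both endpoints as unit vectors p₁, p₂ with components (cos φ cos λ, cos φ sin λ, sin φ).
The central angle between the endpoints is δ = arccos(p₁·p₂) ≈ 2.771 rad (158.7°).
Interpolate at f = 5/10 with slerp weights a = sin((1−f)δ)/sin δ ≈ 2.710, b = sin(fδ)/sin δ ≈ 2.710.
p = a·p₁ + b·p₂ ≈ (0.267, 0.455, -0.849); φ = arcsin(p_z) ≈ -58.15°, λ = atan2(p_y, p_x) ≈ 59.56°.

≈ (58°S, 60°E)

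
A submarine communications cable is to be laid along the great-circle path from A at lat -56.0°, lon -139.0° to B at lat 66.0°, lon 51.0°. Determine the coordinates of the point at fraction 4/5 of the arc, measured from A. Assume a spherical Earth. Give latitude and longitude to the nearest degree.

≈ lat 73°, lon 161°

Convert each endpoint to a unit vector on the sphere (x = cos φ cos λ, y = cos φ sin λ, z = sin φ).
The central angle between the endpoints is δ = arccos(p₁·p₂) ≈ 2.948 rad (168.9°).
Interpolate at f = 4/5 with slerp weights a = sin((1−f)δ)/sin δ ≈ 2.893, b = sin(fδ)/sin δ ≈ 3.670.
p = a·p₁ + b·p₂ ≈ (-0.281, 0.099, 0.954); φ = arcsin(p_z) ≈ 72.65°, λ = atan2(p_y, p_x) ≈ 160.66°.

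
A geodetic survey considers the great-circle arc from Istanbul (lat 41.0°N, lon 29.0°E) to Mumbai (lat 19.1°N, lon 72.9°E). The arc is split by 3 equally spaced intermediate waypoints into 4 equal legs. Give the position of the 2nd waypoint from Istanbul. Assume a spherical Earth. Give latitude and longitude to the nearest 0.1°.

≈ lat 31.9°N, lon 53.5°E

From cos δ = sin φ₁ sin φ₂ + cos φ₁ cos φ₂ cos Δλ, the central angle is δ ≈ 0.755 rad (43.2°).
Interpolate at f = 2/4 with slerp weights a = sin((1−f)δ)/sin δ ≈ 0.538, b = sin(fδ)/sin δ ≈ 0.538.
p = a·p₁ + b·p₂ ≈ (0.504, 0.683, 0.529); φ = arcsin(p_z) ≈ 31.93°, λ = atan2(p_y, p_x) ≈ 53.53°.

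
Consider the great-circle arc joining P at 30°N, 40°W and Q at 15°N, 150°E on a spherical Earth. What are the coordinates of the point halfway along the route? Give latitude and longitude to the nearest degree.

From cos δ = sin φ₁ sin φ₂ + cos φ₁ cos φ₂ cos Δλ, the central angle is δ ≈ 2.338 rad (134.0°).
Interpolate at f = 1/2 with slerp weights a = sin((1−f)δ)/sin δ ≈ 1.279, b = sin(fδ)/sin δ ≈ 1.279.
p = a·p₁ + b·p₂ ≈ (-0.221, -0.094, 0.971); φ = arcsin(p_z) ≈ 76.07°, λ = atan2(p_y, p_x) ≈ -156.94°.

≈ 76°N, 157°W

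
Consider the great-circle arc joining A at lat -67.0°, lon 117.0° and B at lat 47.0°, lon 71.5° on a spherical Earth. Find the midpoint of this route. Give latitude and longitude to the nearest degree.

≈ lat -11°, lon 88°

Convert each endpoint to a unit vector on the sphere (x = cos φ cos λ, y = cos φ sin λ, z = sin φ).
The central angle between the endpoints is δ = arccos(p₁·p₂) ≈ 2.079 rad (119.1°).
Interpolate at f = 1/2 with slerp weights a = sin((1−f)δ)/sin δ ≈ 0.987, b = sin(fδ)/sin δ ≈ 0.987.
p = a·p₁ + b·p₂ ≈ (0.038, 0.982, -0.187); φ = arcsin(p_z) ≈ -10.76°, λ = atan2(p_y, p_x) ≈ 87.75°.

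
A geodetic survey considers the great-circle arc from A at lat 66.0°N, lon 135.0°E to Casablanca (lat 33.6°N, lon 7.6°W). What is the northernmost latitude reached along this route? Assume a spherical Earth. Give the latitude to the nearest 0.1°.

≈ 77.8°N

The great circle lies in the plane with unit normal n̂ = (p₁ × p₂)/|p₁ × p₂|.
Here n̂_z ≈ -0.212; the vertex latitude is φ_max = arccos|n̂_z| ≈ 77.8°.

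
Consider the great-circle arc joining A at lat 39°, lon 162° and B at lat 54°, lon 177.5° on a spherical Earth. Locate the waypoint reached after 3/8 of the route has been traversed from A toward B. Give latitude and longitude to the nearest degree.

≈ lat 45°, lon 167°

Write both endpoints as unit vectors p₁, p₂ with components (cos φ cos λ, cos φ sin λ, sin φ).
The central angle between the endpoints is δ = arccos(p₁·p₂) ≈ 0.320 rad (18.3°).
Interpolate at f = 3/8 with slerp weights a = sin((1−f)δ)/sin δ ≈ 0.632, b = sin(fδ)/sin δ ≈ 0.381.
p = a·p₁ + b·p₂ ≈ (-0.690, 0.161, 0.705); φ = arcsin(p_z) ≈ 44.86°, λ = atan2(p_y, p_x) ≈ 166.84°.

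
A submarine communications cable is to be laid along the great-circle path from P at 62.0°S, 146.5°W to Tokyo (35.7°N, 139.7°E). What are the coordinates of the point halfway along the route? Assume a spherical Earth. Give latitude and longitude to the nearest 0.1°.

The haversine formula gives a central angle δ ≈ 1.992 rad (114.1°) between the endpoints.
Interpolate at f = 1/2 with slerp weights a = sin((1−f)δ)/sin δ ≈ 0.920, b = sin(fδ)/sin δ ≈ 0.920.
p = a·p₁ + b·p₂ ≈ (-0.930, 0.245, -0.275); φ = arcsin(p_z) ≈ -15.98°, λ = atan2(p_y, p_x) ≈ 165.25°.

≈ 16.0°S, 165.3°E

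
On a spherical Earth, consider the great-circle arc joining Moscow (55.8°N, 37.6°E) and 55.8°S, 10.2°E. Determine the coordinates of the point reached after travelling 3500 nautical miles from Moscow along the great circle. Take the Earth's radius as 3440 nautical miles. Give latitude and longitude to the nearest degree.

≈ 1°S, 24°E

Write both endpoints as unit vectors p₁, p₂ with components (cos φ cos λ, cos φ sin λ, sin φ).
The central angle between the endpoints is δ = arccos(p₁·p₂) ≈ 1.986 rad (113.8°). The total great-circle distance is δ·R ≈ 1.986 × 3440 ≈ 6833 nmi, so the target fraction is f = 3500/6833 ≈ 0.512.
Interpolate at f ≈ 0.512 with slerp weights a = sin((1−f)δ)/sin δ ≈ 0.901, b = sin(fδ)/sin δ ≈ 0.930.
p = a·p₁ + b·p₂ ≈ (0.916, 0.401, -0.024); φ = arcsin(p_z) ≈ -1.38°, λ = atan2(p_y, p_x) ≈ 23.68°.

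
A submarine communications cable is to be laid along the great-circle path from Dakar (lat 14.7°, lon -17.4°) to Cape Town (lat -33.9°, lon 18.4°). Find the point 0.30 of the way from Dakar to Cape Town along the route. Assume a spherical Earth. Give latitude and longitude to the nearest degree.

≈ lat 0°, lon -7°

The haversine formula gives a central angle δ ≈ 1.036 rad (59.4°) between the endpoints.
Interpolate at f = 0.30 with slerp weights a = sin((1−f)δ)/sin δ ≈ 0.771, b = sin(fδ)/sin δ ≈ 0.355.
p = a·p₁ + b·p₂ ≈ (0.992, -0.130, -0.003); φ = arcsin(p_z) ≈ -0.15°, λ = atan2(p_y, p_x) ≈ -7.46°.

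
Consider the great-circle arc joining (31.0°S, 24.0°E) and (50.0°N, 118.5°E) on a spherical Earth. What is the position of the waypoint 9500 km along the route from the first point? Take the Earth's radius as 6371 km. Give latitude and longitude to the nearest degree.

≈ (34°N, 83°E)

The haversine formula gives a central angle δ ≈ 2.024 rad (116.0°) between the endpoints. The total great-circle distance is δ·R ≈ 2.024 × 6371 ≈ 12894 km, so the target fraction is f = 9500/12894 ≈ 0.737.
Interpolate at f ≈ 0.737 with slerp weights a = sin((1−f)δ)/sin δ ≈ 0.565, b = sin(fδ)/sin δ ≈ 1.109.
p = a·p₁ + b·p₂ ≈ (0.102, 0.823, 0.558); φ = arcsin(p_z) ≈ 33.94°, λ = atan2(p_y, p_x) ≈ 82.91°.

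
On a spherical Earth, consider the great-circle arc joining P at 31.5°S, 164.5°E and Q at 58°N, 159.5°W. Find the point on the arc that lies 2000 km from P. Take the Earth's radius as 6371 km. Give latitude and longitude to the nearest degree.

The haversine formula gives a central angle δ ≈ 1.648 rad (94.4°) between the endpoints. The total great-circle distance is δ·R ≈ 1.648 × 6371 ≈ 10502 km, so the target fraction is f = 2000/10502 ≈ 0.190.
Interpolate at f ≈ 0.190 with slerp weights a = sin((1−f)δ)/sin δ ≈ 0.975, b = sin(fδ)/sin δ ≈ 0.310.
p = a·p₁ + b·p₂ ≈ (-0.955, 0.165, -0.247); φ = arcsin(p_z) ≈ -14.29°, λ = atan2(p_y, p_x) ≈ 170.21°.

≈ 14°S, 170°E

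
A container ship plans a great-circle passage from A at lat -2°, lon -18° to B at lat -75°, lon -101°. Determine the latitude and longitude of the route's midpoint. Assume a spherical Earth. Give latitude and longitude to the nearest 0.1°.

≈ lat -43.3°, lon -32.0°

Write both endpoints as unit vectors p₁, p₂ with components (cos φ cos λ, cos φ sin λ, sin φ).
The central angle between the endpoints is δ = arccos(p₁·p₂) ≈ 1.506 rad (86.3°).
Interpolate at f = 1/2 with slerp weights a = sin((1−f)δ)/sin δ ≈ 0.685, b = sin(fδ)/sin δ ≈ 0.685.
p = a·p₁ + b·p₂ ≈ (0.617, -0.386, -0.686); φ = arcsin(p_z) ≈ -43.29°, λ = atan2(p_y, p_x) ≈ -31.99°.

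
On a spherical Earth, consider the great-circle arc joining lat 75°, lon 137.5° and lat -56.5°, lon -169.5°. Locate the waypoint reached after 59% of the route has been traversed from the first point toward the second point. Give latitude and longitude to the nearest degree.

From cos δ = sin φ₁ sin φ₂ + cos φ₁ cos φ₂ cos Δλ, the central angle is δ ≈ 2.374 rad (136.0°).
Interpolate at f = 0.59 with slerp weights a = sin((1−f)δ)/sin δ ≈ 1.190, b = sin(fδ)/sin δ ≈ 1.419.
p = a·p₁ + b·p₂ ≈ (-0.997, 0.065, -0.033); φ = arcsin(p_z) ≈ -1.92°, λ = atan2(p_y, p_x) ≈ 176.25°.

≈ lat -2°, lon 176°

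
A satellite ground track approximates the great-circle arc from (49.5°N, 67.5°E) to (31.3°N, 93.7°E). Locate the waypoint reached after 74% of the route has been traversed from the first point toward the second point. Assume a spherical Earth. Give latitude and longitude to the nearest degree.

The haversine formula gives a central angle δ ≈ 0.467 rad (26.8°) between the endpoints.
Interpolate at f = 0.74 with slerp weights a = sin((1−f)δ)/sin δ ≈ 0.269, b = sin(fδ)/sin δ ≈ 0.752.
p = a·p₁ + b·p₂ ≈ (0.025, 0.803, 0.595); φ = arcsin(p_z) ≈ 36.55°, λ = atan2(p_y, p_x) ≈ 88.19°.

≈ (37°N, 88°E)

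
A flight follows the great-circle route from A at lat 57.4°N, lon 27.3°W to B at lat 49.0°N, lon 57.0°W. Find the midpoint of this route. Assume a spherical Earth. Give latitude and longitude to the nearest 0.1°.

Write both endpoints as unit vectors p₁, p₂ with components (cos φ cos λ, cos φ sin λ, sin φ).
The central angle between the endpoints is δ = arccos(p₁·p₂) ≈ 0.340 rad (19.5°).
Interpolate at f = 1/2 with slerp weights a = sin((1−f)δ)/sin δ ≈ 0.507, b = sin(fδ)/sin δ ≈ 0.507.
p = a·p₁ + b·p₂ ≈ (0.424, -0.404, 0.810); φ = arcsin(p_z) ≈ 54.12°, λ = atan2(p_y, p_x) ≈ -43.64°.

≈ lat 54.1°N, lon 43.6°W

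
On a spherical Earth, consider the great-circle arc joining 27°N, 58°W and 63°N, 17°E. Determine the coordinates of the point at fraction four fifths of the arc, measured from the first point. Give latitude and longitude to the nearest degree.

≈ 61°N, 8°W

Write both endpoints as unit vectors p₁, p₂ with components (cos φ cos λ, cos φ sin λ, sin φ).
The central angle between the endpoints is δ = arccos(p₁·p₂) ≈ 1.037 rad (59.4°).
Interpolate at f = 4/5 with slerp weights a = sin((1−f)δ)/sin δ ≈ 0.239, b = sin(fδ)/sin δ ≈ 0.857.
p = a·p₁ + b·p₂ ≈ (0.485, -0.067, 0.872); φ = arcsin(p_z) ≈ 60.69°, λ = atan2(p_y, p_x) ≈ -7.86°.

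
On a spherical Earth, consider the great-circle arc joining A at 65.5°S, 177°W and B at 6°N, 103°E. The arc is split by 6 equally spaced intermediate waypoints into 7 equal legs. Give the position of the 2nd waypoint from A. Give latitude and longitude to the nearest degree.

Write both endpoints as unit vectors p₁, p₂ with components (cos φ cos λ, cos φ sin λ, sin φ).
The central angle between the endpoints is δ = arccos(p₁·p₂) ≈ 1.594 rad (91.3°).
Interpolate at f = 2/7 with slerp weights a = sin((1−f)δ)/sin δ ≈ 0.908, b = sin(fδ)/sin δ ≈ 0.440.
p = a·p₁ + b·p₂ ≈ (-0.475, 0.407, -0.781); φ = arcsin(p_z) ≈ -51.31°, λ = atan2(p_y, p_x) ≈ 139.41°.

≈ 51°S, 139°E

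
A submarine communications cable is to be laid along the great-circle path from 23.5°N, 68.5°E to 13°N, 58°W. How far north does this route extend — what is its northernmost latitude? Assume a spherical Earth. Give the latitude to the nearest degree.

The great circle lies in the plane with unit normal n̂ = (p₁ × p₂)/|p₁ × p₂|.
Here n̂_z ≈ -0.801; the vertex latitude is φ_max = arccos|n̂_z| ≈ 36.8°.
Check via Clairaut: cos φ_max = |cos φ₁| · sin C = cos(23.5°)·sin(60.8°) ≈ 0.801, again giving ≈ 36.8°.

≈ 37°N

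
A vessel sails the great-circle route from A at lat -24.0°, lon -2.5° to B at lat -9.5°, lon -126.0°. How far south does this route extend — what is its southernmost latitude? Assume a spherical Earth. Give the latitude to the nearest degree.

The great circle lies in the plane with unit normal n̂ = (p₁ × p₂)/|p₁ × p₂|.
Here n̂_z ≈ -0.832; the vertex latitude is φ_max = arccos|n̂_z| ≈ 33.7°.
Check via Clairaut: cos φ_max = |cos φ₁| · sin C = cos(24.0°)·sin(114.3°) ≈ 0.832, again giving ≈ 33.7°.

≈ -34°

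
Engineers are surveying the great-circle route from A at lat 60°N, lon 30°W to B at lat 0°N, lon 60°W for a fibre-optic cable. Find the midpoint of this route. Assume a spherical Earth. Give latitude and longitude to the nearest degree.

≈ lat 31°N, lon 50°W

Write both endpoints as unit vectors p₁, p₂ with components (cos φ cos λ, cos φ sin λ, sin φ).
The central angle between the endpoints is δ = arccos(p₁·p₂) ≈ 1.123 rad (64.3°).
Interpolate at f = 1/2 with slerp weights a = sin((1−f)δ)/sin δ ≈ 0.591, b = sin(fδ)/sin δ ≈ 0.591.
p = a·p₁ + b·p₂ ≈ (0.551, -0.659, 0.512); φ = arcsin(p_z) ≈ 30.77°, λ = atan2(p_y, p_x) ≈ -50.10°.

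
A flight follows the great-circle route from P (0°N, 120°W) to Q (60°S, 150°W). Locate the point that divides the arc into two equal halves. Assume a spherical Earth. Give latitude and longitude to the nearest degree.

≈ (31°S, 130°W)

Write both endpoints as unit vectors p₁, p₂ with components (cos φ cos λ, cos φ sin λ, sin φ).
The central angle between the endpoints is δ = arccos(p₁·p₂) ≈ 1.123 rad (64.3°).
Interpolate at f = 1/2 with slerp weights a = sin((1−f)δ)/sin δ ≈ 0.591, b = sin(fδ)/sin δ ≈ 0.591.
p = a·p₁ + b·p₂ ≈ (-0.551, -0.659, -0.512); φ = arcsin(p_z) ≈ -30.77°, λ = atan2(p_y, p_x) ≈ -129.90°.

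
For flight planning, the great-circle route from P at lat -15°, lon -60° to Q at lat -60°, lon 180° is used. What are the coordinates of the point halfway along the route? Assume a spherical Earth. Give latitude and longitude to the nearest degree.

≈ lat -53°, lon -91°

Write both endpoints as unit vectors p₁, p₂ with components (cos φ cos λ, cos φ sin λ, sin φ).
The central angle between the endpoints is δ = arccos(p₁·p₂) ≈ 1.588 rad (91.0°).
Interpolate at f = 1/2 with slerp weights a = sin((1−f)δ)/sin δ ≈ 0.713, b = sin(fδ)/sin δ ≈ 0.713.
p = a·p₁ + b·p₂ ≈ (-0.012, -0.597, -0.802); φ = arcsin(p_z) ≈ -53.36°, λ = atan2(p_y, p_x) ≈ -91.17°.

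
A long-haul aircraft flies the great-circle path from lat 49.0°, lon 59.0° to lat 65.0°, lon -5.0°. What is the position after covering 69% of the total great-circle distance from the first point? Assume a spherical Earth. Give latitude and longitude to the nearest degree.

Write both endpoints as unit vectors p₁, p₂ with components (cos φ cos λ, cos φ sin λ, sin φ).
The central angle between the endpoints is δ = arccos(p₁·p₂) ≈ 0.634 rad (36.3°).
Interpolate at f = 0.69 with slerp weights a = sin((1−f)δ)/sin δ ≈ 0.330, b = sin(fδ)/sin δ ≈ 0.715.
p = a·p₁ + b·p₂ ≈ (0.412, 0.159, 0.897); φ = arcsin(p_z) ≈ 63.76°, λ = atan2(p_y, p_x) ≈ 21.09°.

≈ lat 64°, lon 21°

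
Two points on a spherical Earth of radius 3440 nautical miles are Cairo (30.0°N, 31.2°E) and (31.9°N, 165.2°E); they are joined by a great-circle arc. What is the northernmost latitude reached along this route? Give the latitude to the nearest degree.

The great circle lies in the plane with unit normal n̂ = (p₁ × p₂)/|p₁ × p₂|.
Here n̂_z ≈ +0.546; the vertex latitude is φ_max = arccos|n̂_z| ≈ 56.9°.
Check via Clairaut: cos φ_max = |cos φ₁| · sin C = cos(30.0°)·sin(39.1°) ≈ 0.546, again giving ≈ 56.9°.

≈ 57°N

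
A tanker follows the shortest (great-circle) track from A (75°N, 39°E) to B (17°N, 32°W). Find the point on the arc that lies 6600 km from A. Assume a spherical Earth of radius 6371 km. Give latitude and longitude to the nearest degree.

≈ (26°N, 29°W)

The haversine formula gives a central angle δ ≈ 1.199 rad (68.7°) between the endpoints. The total great-circle distance is δ·R ≈ 1.199 × 6371 ≈ 7641 km, so the target fraction is f = 6600/7641 ≈ 0.864.
Interpolate at f ≈ 0.864 with slerp weights a = sin((1−f)δ)/sin δ ≈ 0.175, b = sin(fδ)/sin δ ≈ 0.923.
p = a·p₁ + b·p₂ ≈ (0.784, -0.439, 0.439); φ = arcsin(p_z) ≈ 26.01°, λ = atan2(p_y, p_x) ≈ -29.28°.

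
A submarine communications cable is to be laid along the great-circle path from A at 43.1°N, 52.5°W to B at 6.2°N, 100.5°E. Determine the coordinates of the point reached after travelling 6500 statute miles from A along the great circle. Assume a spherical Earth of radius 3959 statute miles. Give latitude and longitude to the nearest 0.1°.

≈ 34.0°N, 86.0°E

Convert each endpoint to a unit vector on the sphere (x = cos φ cos λ, y = cos φ sin λ, z = sin φ).
The central angle between the endpoints is δ = arccos(p₁·p₂) ≈ 2.181 rad (125.0°). The total great-circle distance is δ·R ≈ 2.181 × 3959 ≈ 8634 mi, so the target fraction is f = 6500/8634 ≈ 0.753.
Interpolate at f ≈ 0.753 with slerp weights a = sin((1−f)δ)/sin δ ≈ 0.626, b = sin(fδ)/sin δ ≈ 1.217.
p = a·p₁ + b·p₂ ≈ (0.058, 0.827, 0.559); φ = arcsin(p_z) ≈ 34.02°, λ = atan2(p_y, p_x) ≈ 85.99°.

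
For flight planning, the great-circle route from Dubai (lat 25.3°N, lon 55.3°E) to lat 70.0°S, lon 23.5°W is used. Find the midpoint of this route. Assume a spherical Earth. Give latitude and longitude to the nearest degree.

≈ lat 27°S, lon 36°E

From cos δ = sin φ₁ sin φ₂ + cos φ₁ cos φ₂ cos Δλ, the central angle is δ ≈ 1.919 rad (110.0°).
Interpolate at f = 1/2 with slerp weights a = sin((1−f)δ)/sin δ ≈ 0.871, b = sin(fδ)/sin δ ≈ 0.871.
p = a·p₁ + b·p₂ ≈ (0.722, 0.529, -0.446); φ = arcsin(p_z) ≈ -26.52°, λ = atan2(p_y, p_x) ≈ 36.23°.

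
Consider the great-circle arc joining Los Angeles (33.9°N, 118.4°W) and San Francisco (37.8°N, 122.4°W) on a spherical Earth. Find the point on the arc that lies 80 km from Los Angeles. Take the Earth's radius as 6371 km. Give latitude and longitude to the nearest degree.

≈ 34°N, 119°W

Convert each endpoint to a unit vector on the sphere (x = cos φ cos λ, y = cos φ sin λ, z = sin φ).
The central angle between the endpoints is δ = arccos(p₁·p₂) ≈ 0.088 rad (5.1°). The total great-circle distance is δ·R ≈ 0.088 × 6371 ≈ 564 km, so the target fraction is f = 80/564 ≈ 0.142.
Interpolate at f ≈ 0.142 with slerp weights a = sin((1−f)δ)/sin δ ≈ 0.858, b = sin(fδ)/sin δ ≈ 0.142.
p = a·p₁ + b·p₂ ≈ (-0.399, -0.722, 0.566); φ = arcsin(p_z) ≈ 34.46°, λ = atan2(p_y, p_x) ≈ -118.94°.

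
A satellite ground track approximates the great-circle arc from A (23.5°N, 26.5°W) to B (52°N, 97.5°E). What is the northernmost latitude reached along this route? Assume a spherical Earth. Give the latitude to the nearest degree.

The great circle lies in the plane with unit normal n̂ = (p₁ × p₂)/|p₁ × p₂|.
Here n̂_z ≈ +0.468; the vertex latitude is φ_max = arccos|n̂_z| ≈ 62.1°.

≈ 62°N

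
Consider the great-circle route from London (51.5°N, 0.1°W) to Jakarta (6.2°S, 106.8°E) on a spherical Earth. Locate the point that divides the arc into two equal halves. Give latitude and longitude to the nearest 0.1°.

From cos δ = sin φ₁ sin φ₂ + cos φ₁ cos φ₂ cos Δλ, the central angle is δ ≈ 1.838 rad (105.3°).
Interpolate at f = 1/2 with slerp weights a = sin((1−f)δ)/sin δ ≈ 0.824, b = sin(fδ)/sin δ ≈ 0.824.
p = a·p₁ + b·p₂ ≈ (0.276, 0.784, 0.556); φ = arcsin(p_z) ≈ 33.79°, λ = atan2(p_y, p_x) ≈ 70.58°.

≈ 33.8°N, 70.6°E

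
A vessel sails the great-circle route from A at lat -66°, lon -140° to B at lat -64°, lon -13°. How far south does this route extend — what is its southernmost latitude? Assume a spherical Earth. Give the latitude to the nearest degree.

≈ -78°

The great circle lies in the plane with unit normal n̂ = (p₁ × p₂)/|p₁ × p₂|.
Here n̂_z ≈ +0.203; the vertex latitude is φ_max = arccos|n̂_z| ≈ 78.3°.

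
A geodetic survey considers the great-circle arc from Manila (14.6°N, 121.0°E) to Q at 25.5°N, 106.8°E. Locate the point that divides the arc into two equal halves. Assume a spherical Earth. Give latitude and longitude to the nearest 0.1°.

Convert each endpoint to a unit vector on the sphere (x = cos φ cos λ, y = cos φ sin λ, z = sin φ).
The central angle between the endpoints is δ = arccos(p₁·p₂) ≈ 0.300 rad (17.2°).
Interpolate at f = 1/2 with slerp weights a = sin((1−f)δ)/sin δ ≈ 0.506, b = sin(fδ)/sin δ ≈ 0.506.
p = a·p₁ + b·p₂ ≈ (-0.384, 0.856, 0.345); φ = arcsin(p_z) ≈ 20.19°, λ = atan2(p_y, p_x) ≈ 114.15°.

≈ 20.2°N, 114.1°E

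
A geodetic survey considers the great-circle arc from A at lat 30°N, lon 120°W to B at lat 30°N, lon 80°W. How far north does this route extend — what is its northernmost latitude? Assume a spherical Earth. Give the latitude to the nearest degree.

The great circle lies in the plane with unit normal n̂ = (p₁ × p₂)/|p₁ × p₂|.
Here n̂_z ≈ +0.852; the vertex latitude is φ_max = arccos|n̂_z| ≈ 31.6°.
Check via Clairaut: cos φ_max = |cos φ₁| · sin C = cos(30.0°)·sin(79.7°) ≈ 0.852, again giving ≈ 31.6°.

≈ 32°N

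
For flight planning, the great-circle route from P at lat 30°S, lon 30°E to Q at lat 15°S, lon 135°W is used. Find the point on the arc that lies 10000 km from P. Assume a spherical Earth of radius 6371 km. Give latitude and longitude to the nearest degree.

Write both endpoints as unit vectors p₁, p₂ with components (cos φ cos λ, cos φ sin λ, sin φ).
The central angle between the endpoints is δ = arccos(p₁·p₂) ≈ 2.317 rad (132.7°). The total great-circle distance is δ·R ≈ 2.317 × 6371 ≈ 14759 km, so the target fraction is f = 10000/14759 ≈ 0.678.
Interpolate at f ≈ 0.678 with slerp weights a = sin((1−f)δ)/sin δ ≈ 0.925, b = sin(fδ)/sin δ ≈ 1.361.
p = a·p₁ + b·p₂ ≈ (-0.236, -0.529, -0.815); φ = arcsin(p_z) ≈ -54.58°, λ = atan2(p_y, p_x) ≈ -114.04°.

≈ lat 55°S, lon 114°W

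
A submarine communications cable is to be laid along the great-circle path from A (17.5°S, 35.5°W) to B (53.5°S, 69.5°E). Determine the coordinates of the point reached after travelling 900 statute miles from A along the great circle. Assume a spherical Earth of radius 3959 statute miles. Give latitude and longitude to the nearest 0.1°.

Convert each endpoint to a unit vector on the sphere (x = cos φ cos λ, y = cos φ sin λ, z = sin φ).
The central angle between the endpoints is δ = arccos(p₁·p₂) ≈ 1.476 rad (84.6°). The total great-circle distance is δ·R ≈ 1.476 × 3959 ≈ 5843 mi, so the target fraction is f = 900/5843 ≈ 0.154.
Interpolate at f ≈ 0.154 with slerp weights a = sin((1−f)δ)/sin δ ≈ 0.953, b = sin(fδ)/sin δ ≈ 0.226.
p = a·p₁ + b·p₂ ≈ (0.787, -0.402, -0.469); φ = arcsin(p_z) ≈ -27.94°, λ = atan2(p_y, p_x) ≈ -27.03°.

≈ (27.9°S, 27.0°W)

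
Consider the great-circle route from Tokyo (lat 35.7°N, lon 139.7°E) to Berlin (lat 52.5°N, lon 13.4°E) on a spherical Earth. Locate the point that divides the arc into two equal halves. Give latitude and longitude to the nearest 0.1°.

Write both endpoints as unit vectors p₁, p₂ with components (cos φ cos λ, cos φ sin λ, sin φ).
The central angle between the endpoints is δ = arccos(p₁·p₂) ≈ 1.400 rad (80.2°).
Interpolate at f = 1/2 with slerp weights a = sin((1−f)δ)/sin δ ≈ 0.654, b = sin(fδ)/sin δ ≈ 0.654.
p = a·p₁ + b·p₂ ≈ (-0.018, 0.436, 0.900); φ = arcsin(p_z) ≈ 64.16°, λ = atan2(p_y, p_x) ≈ 92.33°.

≈ lat 64.2°N, lon 92.3°E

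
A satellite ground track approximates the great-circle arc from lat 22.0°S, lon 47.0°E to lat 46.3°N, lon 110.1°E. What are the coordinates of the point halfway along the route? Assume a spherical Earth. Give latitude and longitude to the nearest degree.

Write both endpoints as unit vectors p₁, p₂ with components (cos φ cos λ, cos φ sin λ, sin φ).
The central angle between the endpoints is δ = arccos(p₁·p₂) ≈ 1.552 rad (88.9°).
Interpolate at f = 1/2 with slerp weights a = sin((1−f)δ)/sin δ ≈ 0.700, b = sin(fδ)/sin δ ≈ 0.700.
p = a·p₁ + b·p₂ ≈ (0.277, 0.929, 0.244); φ = arcsin(p_z) ≈ 14.12°, λ = atan2(p_y, p_x) ≈ 73.43°.

≈ lat 14°N, lon 73°E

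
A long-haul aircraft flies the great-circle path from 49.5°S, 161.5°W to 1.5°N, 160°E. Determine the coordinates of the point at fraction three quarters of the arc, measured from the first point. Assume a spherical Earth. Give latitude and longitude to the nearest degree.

From cos δ = sin φ₁ sin φ₂ + cos φ₁ cos φ₂ cos Δλ, the central angle is δ ≈ 1.061 rad (60.8°).
Interpolate at f = 3/4 with slerp weights a = sin((1−f)δ)/sin δ ≈ 0.300, b = sin(fδ)/sin δ ≈ 0.818.
p = a·p₁ + b·p₂ ≈ (-0.954, 0.218, -0.207); φ = arcsin(p_z) ≈ -11.94°, λ = atan2(p_y, p_x) ≈ 167.13°.

≈ 12°S, 167°E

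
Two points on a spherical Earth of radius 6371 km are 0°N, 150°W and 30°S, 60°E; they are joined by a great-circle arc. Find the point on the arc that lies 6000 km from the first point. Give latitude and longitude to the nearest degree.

≈ 38°S, 168°E

Write both endpoints as unit vectors p₁, p₂ with components (cos φ cos λ, cos φ sin λ, sin φ).
The central angle between the endpoints is δ = arccos(p₁·p₂) ≈ 2.419 rad (138.6°). The total great-circle distance is δ·R ≈ 2.419 × 6371 ≈ 15411 km, so the target fraction is f = 6000/15411 ≈ 0.389.
Interpolate at f ≈ 0.389 with slerp weights a = sin((1−f)δ)/sin δ ≈ 1.505, b = sin(fδ)/sin δ ≈ 1.222.
p = a·p₁ + b·p₂ ≈ (-0.774, 0.164, -0.611); φ = arcsin(p_z) ≈ -37.68°, λ = atan2(p_y, p_x) ≈ 168.02°.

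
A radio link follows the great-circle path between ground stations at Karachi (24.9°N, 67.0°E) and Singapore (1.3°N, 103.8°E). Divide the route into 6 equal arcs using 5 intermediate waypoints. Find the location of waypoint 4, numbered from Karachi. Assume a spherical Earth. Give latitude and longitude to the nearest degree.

≈ (10°N, 92°E)

The haversine formula gives a central angle δ ≈ 0.744 rad (42.6°) between the endpoints.
Interpolate at f = 4/6 with slerp weights a = sin((1−f)δ)/sin δ ≈ 0.362, b = sin(fδ)/sin δ ≈ 0.703.
p = a·p₁ + b·p₂ ≈ (-0.039, 0.985, 0.169); φ = arcsin(p_z) ≈ 9.70°, λ = atan2(p_y, p_x) ≈ 92.27°.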